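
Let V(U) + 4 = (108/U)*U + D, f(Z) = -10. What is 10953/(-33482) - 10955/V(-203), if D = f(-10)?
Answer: -91956223/786827 ≈ -116.87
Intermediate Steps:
D = -10
V(U) = 94 (V(U) = -4 + ((108/U)*U - 10) = -4 + (108 - 10) = -4 + 98 = 94)
10953/(-33482) - 10955/V(-203) = 10953/(-33482) - 10955/94 = 10953*(-1/33482) - 10955*1/94 = -10953/33482 - 10955/94 = -91956223/786827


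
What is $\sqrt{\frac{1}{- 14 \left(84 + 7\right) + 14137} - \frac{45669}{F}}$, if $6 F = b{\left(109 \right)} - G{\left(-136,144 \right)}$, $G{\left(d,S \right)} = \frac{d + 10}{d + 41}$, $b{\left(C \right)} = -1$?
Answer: $\frac{37 \sqrt{4114177438673}}{218671} \approx 343.2$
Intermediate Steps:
$G{\left(d,S \right)} = \frac{10 + d}{41 + d}$
$F = - \frac{221}{570}$ ($F = \frac{-1 - \frac{10 - 136}{41 - 136}}{6} = \frac{-1 - \frac{1}{-95} \left(-126\right)}{6} = \frac{-1 - \left(- \frac{1}{95}\right) \left(-126\right)}{6} = \frac{-1 - \frac{126}{95}}{6} = \frac{1}{6} \left(- \frac{221}{95}\right) = - \frac{221}{570} \approx -0.38772$)
$\sqrt{\frac{1}{- 14 \left(84 + 7\right) + 14137} - \frac{45669}{F}} = \sqrt{\frac{1}{- 14 \left(84 + 7\right) + 14137} - \frac{45669}{- \frac{221}{570}}} = \sqrt{\frac{1}{\left(-14\right) 91 + 14137} - - \frac{2002410}{17}} = \sqrt{\frac{1}{-1274 + 14137} + \frac{2002410}{17}} = \sqrt{\frac{1}{12863} + \frac{2002410}{17}} = \sqrt{\frac{25756999847}{218671}} = \frac{37 \sqrt{4114177438673}}{218671}$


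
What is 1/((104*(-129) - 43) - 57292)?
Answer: -1/70751 ≈ -1.4134e-5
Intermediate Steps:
1/((104*(-129) - 43) - 57292) = 1/((-13416 - 43) - 57292) = 1/(-13459 - 57292) = 1/(-70751) = -1/70751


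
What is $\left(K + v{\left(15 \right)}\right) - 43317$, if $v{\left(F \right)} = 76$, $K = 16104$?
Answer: $-27137$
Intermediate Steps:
$\left(K + v{\left(15 \right)}\right) - 43317 = \left(16104 + 76\right) - 43317 = 16180 - 43317 = -27137$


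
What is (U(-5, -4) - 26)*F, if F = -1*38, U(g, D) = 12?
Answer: 532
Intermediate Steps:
F = -38
(U(-5, -4) - 26)*F = (12 - 26)*(-38) = -14*(-38) = 532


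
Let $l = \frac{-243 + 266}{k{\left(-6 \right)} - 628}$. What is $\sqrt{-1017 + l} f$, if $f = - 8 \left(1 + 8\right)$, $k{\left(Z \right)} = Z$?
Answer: $- \frac{36 i \sqrt{408803834}}{317} \approx - 2296.2 i$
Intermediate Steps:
$f = -72$ ($f = \left(-8\right) 9 = -72$)
$l = - \frac{23}{634}$ ($l = \frac{-243 + 266}{-6 - 628} = \frac{23}{-634} = 23 \left(- \frac{1}{634}\right) = - \frac{23}{634} \approx -0.036278$)
$\sqrt{-1017 + l} f = \sqrt{-1017 - \frac{23}{634}} \left(-72\right) = \sqrt{- \frac{644801}{634}} \left(-72\right) = \frac{i \sqrt{408803834}}{634} \left(-72\right) = - \frac{36 i \sqrt{408803834}}{317}$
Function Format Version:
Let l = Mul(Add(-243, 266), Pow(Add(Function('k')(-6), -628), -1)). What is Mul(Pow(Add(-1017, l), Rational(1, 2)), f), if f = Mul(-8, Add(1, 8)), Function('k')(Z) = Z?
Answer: Mul(Rational(-36, 317), I, Pow(408803834, Rational(1, 2))) ≈ Mul(-2296.2, I)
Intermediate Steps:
f = -72 (f = Mul(-8, 9) = -72)
l = Rational(-23, 634) (l = Mul(Add(-243, 266), Pow(Add(-6, -628), -1)) = Mul(23, Pow(-634, -1)) = Mul(23, Rational(-1, 634)) = Rational(-23, 634) ≈ -0.036278)
Mul(Pow(Add(-1017, l), Rational(1, 2)), f) = Mul(Pow(Add(-1017, Rational(-23, 634)), Rational(1, 2)), -72) = Mul(Pow(Rational(-644801, 634), Rational(1, 2)), -72) = Mul(Mul(Rational(1, 634), I, Pow(408803834, Rational(1, 2))), -72) = Mul(Rational(-36, 317), I, Pow(408803834, Rational(1, 2)))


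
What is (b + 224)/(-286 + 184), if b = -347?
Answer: 41/34 ≈ 1.2059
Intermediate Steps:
(b + 224)/(-286 + 184) = (-347 + 224)/(-286 + 184) = -123/(-102) = -123*(-1/102) = 41/34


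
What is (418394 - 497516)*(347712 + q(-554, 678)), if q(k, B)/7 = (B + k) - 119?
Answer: -27514438134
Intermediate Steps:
q(k, B) = -833 + 7*B + 7*k (q(k, B) = 7*((B + k) - 119) = 7*(-119 + B + k) = -833 + 7*B + 7*k)
(418394 - 497516)*(347712 + q(-554, 678)) = (418394 - 497516)*(347712 + (-833 + 7*678 + 7*(-554))) = -79122*(347712 + (-833 + 4746 - 3878)) = -79122*(347712 + 35) = -79122*347747 = -27514438134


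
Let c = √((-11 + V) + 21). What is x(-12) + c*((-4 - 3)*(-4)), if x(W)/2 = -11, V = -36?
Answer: -22 + 28*I*√26 ≈ -22.0 + 142.77*I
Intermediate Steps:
x(W) = -22 (x(W) = 2*(-11) = -22)
c = I*√26 (c = √((-11 - 36) + 21) = √(-47 + 21) = √(-26) = I*√26 ≈ 5.099*I)
x(-12) + c*((-4 - 3)*(-4)) = -22 + (I*√26)*((-4 - 3)*(-4)) = -22 + (I*√26)*(-7*(-4)) = -22 + (I*√26)*28 = -22 + 28*I*√26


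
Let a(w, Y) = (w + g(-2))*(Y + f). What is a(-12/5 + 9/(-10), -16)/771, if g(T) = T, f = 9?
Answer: 371/7710 ≈ 0.048119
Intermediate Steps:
a(w, Y) = (-2 + w)*(9 + Y) (a(w, Y) = (w - 2)*(Y + 9) = (-2 + w)*(9 + Y))
a(-12/5 + 9/(-10), -16)/771 = (-18 - 2*(-16) + 9*(-12/5 + 9/(-10)) - 16*(-12/5 + 9/(-10)))/771 = (-18 + 32 + 9*(-12*⅕ + 9*(-⅒)) - 16*(-12*⅕ + 9*(-⅒)))*(1/771) = (-18 + 32 + 9*(-12/5 - 9/10) - 16*(-12/5 - 9/10))*(1/771) = (-18 + 32 + 9*(-33/10) - 16*(-33/10))*(1/771) = (-18 + 32 - 297/10 + 264/5)*(1/771) = (371/10)*(1/771) = 371/7710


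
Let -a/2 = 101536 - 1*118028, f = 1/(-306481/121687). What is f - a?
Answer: -10109090991/306481 ≈ -32984.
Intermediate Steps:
f = -121687/306481 (f = 1/(-306481*1/121687) = 1/(-306481/121687) = -121687/306481 ≈ -0.39705)
a = 32984 (a = -2*(101536 - 1*118028) = -2*(101536 - 118028) = -2*(-16492) = 32984)
f - a = -121687/306481 - 1*32984 = -121687/306481 - 32984 = -10109090991/306481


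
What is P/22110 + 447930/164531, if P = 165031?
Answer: 37056447761/3637780410 ≈ 10.187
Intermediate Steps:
P/22110 + 447930/164531 = 165031/22110 + 447930/164531 = 37056447761/3637780410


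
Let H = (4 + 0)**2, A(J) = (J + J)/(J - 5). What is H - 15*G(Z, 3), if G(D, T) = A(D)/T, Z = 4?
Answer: 56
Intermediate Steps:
A(J) = 2*J/(-5 + J) (A(J) = (2*J)/(-5 + J) = 2*J/(-5 + J))
G(D, T) = 2*D/(T*(-5 + D)) (G(D, T) = (2*D/(-5 + D))/T = 2*D/(T*(-5 + D)))
H = 16 (H = 4**2 = 16)
H - 15*G(Z, 3) = 16 - 30*4/(3*(-5 + 4)) = 16 - 30*4/(3*(-1)) = 16 - 30*4*(-1)/3 = 16 - 15*(-8/3) = 16 + 40 = 56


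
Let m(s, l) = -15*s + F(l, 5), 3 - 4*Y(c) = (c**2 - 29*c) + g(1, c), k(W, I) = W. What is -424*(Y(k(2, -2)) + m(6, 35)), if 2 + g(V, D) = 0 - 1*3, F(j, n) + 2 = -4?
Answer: 34132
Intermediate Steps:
F(j, n) = -6 (F(j, n) = -2 - 4 = -6)
g(V, D) = -5 (g(V, D) = -2 + (0 - 1*3) = -2 + (0 - 3) = -2 - 3 = -5)
Y(c) = 2 - c**2/4 + 29*c/4 (Y(c) = 3/4 - ((c**2 - 29*c) - 5)/4 = 3/4 - (-5 + c**2 - 29*c)/4 = 3/4 + (5/4 - c**2/4 + 29*c/4) = 2 - c**2/4 + 29*c/4)
m(s, l) = -6 - 15*s (m(s, l) = -15*s - 6 = -6 - 15*s)
-424*(Y(k(2, -2)) + m(6, 35)) = -424*((2 - 1/4*2**2 + (29/4)*2) + (-6 - 15*6)) = -424*((2 - 1/4*4 + 29/2) + (-6 - 90)) = -424*((2 - 1 + 29/2) - 96) = -424*(31/2 - 96) = -424*(-161/2) = 34132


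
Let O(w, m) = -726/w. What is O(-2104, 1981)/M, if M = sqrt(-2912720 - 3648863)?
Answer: -363*I*sqrt(6561583)/6902785316 ≈ -0.00013471*I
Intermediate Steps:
M = I*sqrt(6561583) (M = sqrt(-6561583) = I*sqrt(6561583) ≈ 2561.6*I)
O(-2104, 1981)/M = (-726/(-2104))/((I*sqrt(6561583))) = (-726*(-1/2104))*(-I*sqrt(6561583)/6561583) = 363*(-I*sqrt(6561583)/6561583)/1052 = -363*I*sqrt(6561583)/6902785316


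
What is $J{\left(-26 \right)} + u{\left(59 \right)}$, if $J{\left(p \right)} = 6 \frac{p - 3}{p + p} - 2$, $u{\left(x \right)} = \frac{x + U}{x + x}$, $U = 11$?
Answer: $\frac{2975}{1534} \approx 1.9394$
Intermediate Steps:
$u{\left(x \right)} = \frac{11 + x}{2 x}$ ($u{\left(x \right)} = \frac{x + 11}{x + x} = \frac{11 + x}{2 x}$)
$J{\left(p \right)} = -2 + \frac{3 \left(-3 + p\right)}{p}$ ($J{\left(p \right)} = 6 \frac{-3 + p}{2 p} - 2 = \frac{3 \left(-3 + p\right)}{p} - 2 = -2 + \frac{3 \left(-3 + p\right)}{p}$)
$J{\left(-26 \right)} + u{\left(59 \right)} = \frac{-9 - 26}{-26} + \frac{11 + 59}{2 \cdot 59} = \left(- \frac{1}{26}\right) \left(-35\right) + \frac{1}{2} \cdot \frac{1}{59} \cdot 70 = \frac{35}{26} + \frac{35}{59} = \frac{2975}{1534}$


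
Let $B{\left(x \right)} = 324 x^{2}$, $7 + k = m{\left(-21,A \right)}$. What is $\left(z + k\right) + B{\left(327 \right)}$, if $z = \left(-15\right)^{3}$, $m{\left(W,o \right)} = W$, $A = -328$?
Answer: $34641593$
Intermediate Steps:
$z = -3375$
$k = -28$ ($k = -7 - 21 = -28$)
$\left(z + k\right) + B{\left(327 \right)} = \left(-3375 - 28\right) + 324 \cdot 327^{2} = -3403 + 324 \cdot 106929 = -3403 + 34644996 = 34641593$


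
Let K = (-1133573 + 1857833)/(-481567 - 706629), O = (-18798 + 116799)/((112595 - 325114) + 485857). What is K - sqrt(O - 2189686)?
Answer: -181065/297049 - I*sqrt(163599433437018046)/273338 ≈ -0.60955 - 1479.8*I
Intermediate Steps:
O = 98001/273338 (O = 98001/(-212519 + 485857) = 98001/273338 ≈ 0.35853)
K = -181065/297049 (K = 724260/(-1188196) = 724260*(-1/1188196) = -181065/297049 ≈ -0.60955)
K - sqrt(O - 2189686) = -181065/297049 - sqrt(98001/273338 - 2189686) = -181065/297049 - sqrt(-598524293867/273338) = -181065/297049 - I*sqrt(163599433437018046)/273338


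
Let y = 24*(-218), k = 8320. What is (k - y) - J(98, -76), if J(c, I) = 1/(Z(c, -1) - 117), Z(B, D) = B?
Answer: 257489/19 ≈ 13552.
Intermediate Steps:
y = -5232
J(c, I) = 1/(-117 + c) (J(c, I) = 1/(c - 117) = 1/(-117 + c))
(k - y) - J(98, -76) = (8320 - 1*(-5232)) - 1/(-117 + 98) = (8320 + 5232) - 1/(-19) = 13552 - 1*(-1/19) = 13552 + 1/19 = 257489/19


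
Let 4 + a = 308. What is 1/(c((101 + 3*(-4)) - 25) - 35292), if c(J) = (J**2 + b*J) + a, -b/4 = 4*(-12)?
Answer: -1/18604 ≈ -5.3752e-5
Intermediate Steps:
a = 304 (a = -4 + 308 = 304)
b = 192 (b = -16*(-12) = -4*(-48) = 192)
c(J) = 304 + J**2 + 192*J (c(J) = (J**2 + 192*J) + 304 = 304 + J**2 + 192*J)
1/(c((101 + 3*(-4)) - 25) - 35292) = 1/((304 + ((101 + 3*(-4)) - 25)**2 + 192*((101 + 3*(-4)) - 25)) - 35292) = 1/((304 + ((101 - 12) - 25)**2 + 192*((101 - 12) - 25)) - 35292) = 1/((304 + (89 - 25)**2 + 192*(89 - 25)) - 35292) = 1/((304 + 64**2 + 192*64) - 35292) = 1/((304 + 4096 + 12288) - 35292) = 1/(16688 - 35292) = 1/(-18604) = -1/18604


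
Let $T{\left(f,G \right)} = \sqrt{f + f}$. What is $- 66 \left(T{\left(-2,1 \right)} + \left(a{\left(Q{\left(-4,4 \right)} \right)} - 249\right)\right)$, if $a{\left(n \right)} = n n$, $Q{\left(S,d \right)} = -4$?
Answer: $15378 - 132 i \approx 15378.0 - 132.0 i$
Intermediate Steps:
$T{\left(f,G \right)} = \sqrt{2} \sqrt{f}$ ($T{\left(f,G \right)} = \sqrt{2 f} = \sqrt{2} \sqrt{f}$)
$a{\left(n \right)} = n^{2}$
$- 66 \left(T{\left(-2,1 \right)} + \left(a{\left(Q{\left(-4,4 \right)} \right)} - 249\right)\right) = - 66 \left(\sqrt{2} \sqrt{-2} + \left(\left(-4\right)^{2} - 249\right)\right) = - 66 \left(\sqrt{2} i \sqrt{2} + \left(16 - 249\right)\right) = - 66 \left(2 i - 233\right) = - 66 \left(-233 + 2 i\right) = 15378 - 132 i$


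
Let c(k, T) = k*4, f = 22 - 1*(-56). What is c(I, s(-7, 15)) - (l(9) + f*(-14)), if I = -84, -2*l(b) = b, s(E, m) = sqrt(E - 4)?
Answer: 1521/2 ≈ 760.50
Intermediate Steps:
s(E, m) = sqrt(-4 + E)
l(b) = -b/2
f = 78 (f = 22 + 56 = 78)
c(k, T) = 4*k
c(I, s(-7, 15)) - (l(9) + f*(-14)) = 4*(-84) - (-1/2*9 + 78*(-14)) = -336 - (-9/2 - 1092) = -336 - 1*(-2193/2) = -336 + 2193/2 = 1521/2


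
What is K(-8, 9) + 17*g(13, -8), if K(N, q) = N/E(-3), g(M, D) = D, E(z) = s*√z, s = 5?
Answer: -136 + 8*I*√3/15 ≈ -136.0 + 0.92376*I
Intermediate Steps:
E(z) = 5*√z
K(N, q) = -I*N*√3/15 (K(N, q) = N/((5*√(-3))) = N/((5*(I*√3))) = N/((5*I*√3)) = N*(-I*√3/15) = -I*N*√3/15)
K(-8, 9) + 17*g(13, -8) = -1/15*I*(-8)*√3 + 17*(-8) = 8*I*√3/15 - 136 = -136 + 8*I*√3/15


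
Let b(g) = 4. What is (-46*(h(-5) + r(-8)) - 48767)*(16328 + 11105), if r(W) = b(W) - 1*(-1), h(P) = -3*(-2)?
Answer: -1351706209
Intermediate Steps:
h(P) = 6
r(W) = 5 (r(W) = 4 - 1*(-1) = 4 + 1 = 5)
(-46*(h(-5) + r(-8)) - 48767)*(16328 + 11105) = (-46*(6 + 5) - 48767)*(16328 + 11105) = (-46*11 - 48767)*27433 = (-506 - 48767)*27433 = -49273*27433 = -1351706209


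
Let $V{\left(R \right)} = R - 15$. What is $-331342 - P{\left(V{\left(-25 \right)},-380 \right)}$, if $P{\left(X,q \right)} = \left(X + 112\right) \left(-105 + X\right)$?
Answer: $-320902$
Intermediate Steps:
$V{\left(R \right)} = -15 + R$
$P{\left(X,q \right)} = \left(-105 + X\right) \left(112 + X\right)$ ($P{\left(X,q \right)} = \left(112 + X\right) \left(-105 + X\right) = \left(-105 + X\right) \left(112 + X\right)$)
$-331342 - P{\left(V{\left(-25 \right)},-380 \right)} = -331342 - \left(-11760 + \left(-15 - 25\right)^{2} + 7 \left(-15 - 25\right)\right) = -331342 - \left(-11760 + \left(-40\right)^{2} + 7 \left(-40\right)\right) = -331342 - \left(-11760 + 1600 - 280\right) = -331342 - -10440 = -331342 + 10440 = -320902$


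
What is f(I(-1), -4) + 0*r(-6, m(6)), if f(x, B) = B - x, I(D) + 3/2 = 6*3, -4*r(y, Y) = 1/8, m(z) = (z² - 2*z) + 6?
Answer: -41/2 ≈ -20.500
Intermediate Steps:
m(z) = 6 + z² - 2*z
r(y, Y) = -1/32 (r(y, Y) = -¼/8 = -¼*⅛ = -1/32)
I(D) = 33/2 (I(D) = -3/2 + 6*3 = -3/2 + 18 = 33/2)
f(I(-1), -4) + 0*r(-6, m(6)) = (-4 - 1*33/2) + 0*(-1/32) = (-4 - 33/2) + 0 = -41/2 + 0 = -41/2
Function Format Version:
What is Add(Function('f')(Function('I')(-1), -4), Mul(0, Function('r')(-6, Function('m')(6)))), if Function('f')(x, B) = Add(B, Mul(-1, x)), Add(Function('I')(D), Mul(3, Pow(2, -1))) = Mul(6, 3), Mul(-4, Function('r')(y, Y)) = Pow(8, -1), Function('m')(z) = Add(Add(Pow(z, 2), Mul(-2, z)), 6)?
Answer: Rational(-41, 2) ≈ -20.500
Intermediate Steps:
Function('m')(z) = Add(6, Pow(z, 2), Mul(-2, z))
Function('r')(y, Y) = Rational(-1, 32) (Function('r')(y, Y) = Mul(Rational(-1, 4), Pow(8, -1)) = Mul(Rational(-1, 4), Rational(1, 8)) = Rational(-1, 32))
Function('I')(D) = Rational(33, 2) (Function('I')(D) = Add(Rational(-3, 2), Mul(6, 3)) = Add(Rational(-3, 2), 18) = Rational(33, 2))
Add(Function('f')(Function('I')(-1), -4), Mul(0, Function('r')(-6, Function('m')(6)))) = Add(Add(-4, Mul(-1, Rational(33, 2))), Mul(0, Rational(-1, 32))) = Add(Add(-4, Rational(-33, 2)), 0) = Add(Rational(-41, 2), 0) = Rational(-41, 2)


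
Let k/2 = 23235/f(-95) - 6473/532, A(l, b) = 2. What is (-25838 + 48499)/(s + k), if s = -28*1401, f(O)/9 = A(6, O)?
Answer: -18083478/29263193 ≈ -0.61796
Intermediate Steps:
f(O) = 18 (f(O) = 9*2 = 18)
k = 2040751/798 (k = 2*(23235/18 - 6473/532) = 2*(23235*(1/18) - 6473*1/532) = 2*(7745/6 - 6473/532) = 2*(2040751/1596) = 2040751/798 ≈ 2557.3)
s = -39228
(-25838 + 48499)/(s + k) = (-25838 + 48499)/(-39228 + 2040751/798) = 22661/(-29263193/798) = 22661*(-798/29263193) = -18083478/29263193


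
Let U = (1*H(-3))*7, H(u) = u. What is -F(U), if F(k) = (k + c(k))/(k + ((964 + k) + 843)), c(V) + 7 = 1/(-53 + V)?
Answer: 2073/130610 ≈ 0.015872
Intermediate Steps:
c(V) = -7 + 1/(-53 + V)
U = -21 (U = (1*(-3))*7 = -3*7 = -21)
F(k) = (k + (372 - 7*k)/(-53 + k))/(1807 + 2*k) (F(k) = (k + (372 - 7*k)/(-53 + k))/(k + ((964 + k) + 843)) = (k + (372 - 7*k)/(-53 + k))/(k + (1807 + k)) = (k + (372 - 7*k)/(-53 + k))/(1807 + 2*k))
-F(U) = -(372 - 7*(-21) - 21*(-53 - 21))/((-53 - 21)*(1807 + 2*(-21))) = -(372 + 147 - 21*(-74))/((-74)*(1807 - 42)) = -(-1)*(372 + 147 + 1554)/(74*1765) = -(-1)*2073/(74*1765) = -1*(-2073/130610) = 2073/130610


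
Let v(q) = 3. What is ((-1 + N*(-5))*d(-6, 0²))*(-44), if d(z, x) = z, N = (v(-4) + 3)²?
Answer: -47784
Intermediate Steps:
N = 36 (N = (3 + 3)² = 6² = 36)
((-1 + N*(-5))*d(-6, 0²))*(-44) = ((-1 + 36*(-5))*(-6))*(-44) = ((-1 - 180)*(-6))*(-44) = -181*(-6)*(-44) = 1086*(-44) = -47784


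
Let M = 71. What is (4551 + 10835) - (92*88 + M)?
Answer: 7219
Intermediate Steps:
(4551 + 10835) - (92*88 + M) = (4551 + 10835) - (92*88 + 71) = 15386 - (8096 + 71) = 15386 - 1*8167 = 15386 - 8167 = 7219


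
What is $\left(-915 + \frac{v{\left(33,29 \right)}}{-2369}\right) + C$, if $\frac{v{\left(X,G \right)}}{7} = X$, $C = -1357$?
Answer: $- \frac{5382599}{2369} \approx -2272.1$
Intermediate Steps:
$v{\left(X,G \right)} = 7 X$
$\left(-915 + \frac{v{\left(33,29 \right)}}{-2369}\right) + C = \left(-915 + \frac{7 \cdot 33}{-2369}\right) - 1357 = \left(-915 + 231 \left(- \frac{1}{2369}\right)\right) - 1357 = \left(-915 - \frac{231}{2369}\right) - 1357 = - \frac{2167866}{2369} - 1357 = - \frac{5382599}{2369}$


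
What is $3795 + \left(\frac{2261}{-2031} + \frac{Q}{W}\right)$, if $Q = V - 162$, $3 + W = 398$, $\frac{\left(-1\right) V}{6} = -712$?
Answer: $\frac{610394818}{160449} \approx 3804.3$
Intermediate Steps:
$V = 4272$ ($V = \left(-6\right) \left(-712\right) = 4272$)
$W = 395$ ($W = -3 + 398 = 395$)
$Q = 4110$ ($Q = 4272 - 162 = 4110$)
$3795 + \left(\frac{2261}{-2031} + \frac{Q}{W}\right) = 3795 + \left(\frac{2261}{-2031} + \frac{4110}{395}\right) = 3795 + \left(2261 \left(- \frac{1}{2031}\right) + 4110 \cdot \frac{1}{395}\right) = 3795 + \left(- \frac{2261}{2031} + \frac{822}{79}\right) = 3795 + \frac{1490863}{160449} = \frac{610394818}{160449}$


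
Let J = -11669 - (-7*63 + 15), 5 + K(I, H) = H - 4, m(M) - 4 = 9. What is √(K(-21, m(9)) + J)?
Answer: I*√11239 ≈ 106.01*I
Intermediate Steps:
m(M) = 13 (m(M) = 4 + 9 = 13)
K(I, H) = -9 + H (K(I, H) = -5 + (H - 4) = -5 + (-4 + H) = -9 + H)
J = -11243 (J = -11669 - (-441 + 15) = -11669 - 1*(-426) = -11669 + 426 = -11243)
√(K(-21, m(9)) + J) = √((-9 + 13) - 11243) = √(4 - 11243) = √(-11239) = I*√11239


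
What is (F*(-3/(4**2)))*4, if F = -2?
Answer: 3/2 ≈ 1.5000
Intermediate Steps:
(F*(-3/(4**2)))*4 = -(-6)/(4**2)*4 = -(-6)/16*4 = -2*(-3/16)*4 = (3/8)*4 = 3/2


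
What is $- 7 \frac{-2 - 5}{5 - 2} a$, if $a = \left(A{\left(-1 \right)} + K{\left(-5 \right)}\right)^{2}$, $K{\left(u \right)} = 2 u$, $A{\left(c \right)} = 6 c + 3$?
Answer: $\frac{8281}{3} \approx 2760.3$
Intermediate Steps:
$A{\left(c \right)} = 3 + 6 c$
$a = 169$ ($a = \left(\left(3 + 6 \left(-1\right)\right) + 2 \left(-5\right)\right)^{2} = \left(\left(3 - 6\right) - 10\right)^{2} = \left(-3 - 10\right)^{2} = \left(-13\right)^{2} = 169$)
$- 7 \frac{-2 - 5}{5 - 2} a = - 7 \frac{-2 - 5}{5 - 2} \cdot 169 = - 7 \left(- \frac{7}{3}\right) 169 = - 7 \left(\left(-7\right) \frac{1}{3}\right) 169 = \left(-7\right) \left(- \frac{7}{3}\right) 169 = \frac{49}{3} \cdot 169 = \frac{8281}{3}$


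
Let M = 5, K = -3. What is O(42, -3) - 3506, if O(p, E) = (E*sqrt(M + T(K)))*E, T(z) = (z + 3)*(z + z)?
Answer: -3506 + 9*sqrt(5) ≈ -3485.9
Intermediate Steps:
T(z) = 2*z*(3 + z) (T(z) = (3 + z)*(2*z) = 2*z*(3 + z))
O(p, E) = sqrt(5)*E**2 (O(p, E) = (E*sqrt(5 + 2*(-3)*(3 - 3)))*E = (E*sqrt(5 + 2*(-3)*0))*E = (E*sqrt(5 + 0))*E = (E*sqrt(5))*E = sqrt(5)*E**2)
O(42, -3) - 3506 = sqrt(5)*(-3)**2 - 3506 = sqrt(5)*9 - 3506 = 9*sqrt(5) - 3506 = -3506 + 9*sqrt(5)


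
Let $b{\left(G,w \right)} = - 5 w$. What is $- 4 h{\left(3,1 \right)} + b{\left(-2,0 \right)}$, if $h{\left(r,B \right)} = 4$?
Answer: $-16$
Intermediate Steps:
$- 4 h{\left(3,1 \right)} + b{\left(-2,0 \right)} = \left(-4\right) 4 - 0 = -16 + 0 = -16$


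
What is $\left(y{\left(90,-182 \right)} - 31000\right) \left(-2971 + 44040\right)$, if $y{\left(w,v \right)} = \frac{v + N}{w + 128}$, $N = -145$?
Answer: $- \frac{2546401207}{2} \approx -1.2732 \cdot 10^{9}$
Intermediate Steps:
$y{\left(w,v \right)} = \frac{-145 + v}{128 + w}$ ($y{\left(w,v \right)} = \frac{v - 145}{w + 128} = \frac{-145 + v}{128 + w}$)
$\left(y{\left(90,-182 \right)} - 31000\right) \left(-2971 + 44040\right) = \left(\frac{-145 - 182}{128 + 90} - 31000\right) \left(-2971 + 44040\right) = \left(\frac{1}{218} \left(-327\right) - 31000\right) 41069 = \left(- \frac{3}{2} - 31000\right) 41069 = \left(- \frac{62003}{2}\right) 41069 = - \frac{2546401207}{2}$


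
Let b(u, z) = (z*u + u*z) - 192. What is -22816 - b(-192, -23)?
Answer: -31456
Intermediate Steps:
b(u, z) = -192 + 2*u*z (b(u, z) = (u*z + u*z) - 192 = 2*u*z - 192 = -192 + 2*u*z)
-22816 - b(-192, -23) = -22816 - (-192 + 2*(-192)*(-23)) = -22816 - (-192 + 8832) = -22816 - 1*8640 = -22816 - 8640 = -31456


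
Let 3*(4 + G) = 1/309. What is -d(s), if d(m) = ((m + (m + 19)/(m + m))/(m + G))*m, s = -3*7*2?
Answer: 3249135/85282 ≈ 38.099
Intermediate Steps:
G = -3707/927 (G = -4 + (⅓)/309 = -4 + (⅓)*(1/309) = -4 + 1/927 = -3707/927 ≈ -3.9989)
s = -42 (s = -21*2 = -42)
d(m) = m*(m + (19 + m)/(2*m))/(-3707/927 + m) (d(m) = ((m + (m + 19)/(m + m))/(m - 3707/927))*m = ((m + (19 + m)/((2*m)))/(-3707/927 + m))*m = ((m + (19 + m)*(1/(2*m)))/(-3707/927 + m))*m = ((m + (19 + m)/(2*m))/(-3707/927 + m))*m = m*(m + (19 + m)/(2*m))/(-3707/927 + m))
-d(s) = -927*(19 - 42 + 2*(-42)²)/(2*(-3707 + 927*(-42))) = -927*(19 - 42 + 2*1764)/(2*(-3707 - 38934)) = -927*(19 - 42 + 3528)/(2*(-42641)) = -927*(-1)*3505/(2*42641) = -1*(-3249135/85282) = 3249135/85282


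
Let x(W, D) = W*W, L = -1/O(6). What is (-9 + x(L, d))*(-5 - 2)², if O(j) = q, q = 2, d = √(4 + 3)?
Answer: -1715/4 ≈ -428.75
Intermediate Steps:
d = √7 ≈ 2.6458
O(j) = 2
L = -½ (L = -1/2 = -1*½ = -½ ≈ -0.50000)
x(W, D) = W²
(-9 + x(L, d))*(-5 - 2)² = (-9 + (-½)²)*(-5 - 2)² = (-9 + ¼)*(-7)² = -35/4*49 = -1715/4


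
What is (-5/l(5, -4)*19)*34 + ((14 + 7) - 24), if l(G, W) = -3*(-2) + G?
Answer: -3263/11 ≈ -296.64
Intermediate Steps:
l(G, W) = 6 + G
(-5/l(5, -4)*19)*34 + ((14 + 7) - 24) = (-5/(6 + 5)*19)*34 + ((14 + 7) - 24) = (-5/11*19)*34 + (21 - 24) = (-5*1/11*19)*34 - 3 = -5/11*19*34 - 3 = -95/11*34 - 3 = -3230/11 - 3 = -3263/11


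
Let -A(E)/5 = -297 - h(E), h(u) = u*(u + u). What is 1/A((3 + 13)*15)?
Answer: 1/577485 ≈ 1.7316e-6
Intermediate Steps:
h(u) = 2*u**2 (h(u) = u*(2*u) = 2*u**2)
A(E) = 1485 + 10*E**2 (A(E) = -5*(-297 - 2*E**2) = 1485 + 10*E**2)
1/A((3 + 13)*15) = 1/(1485 + 10*((3 + 13)*15)**2) = 1/(1485 + 10*(16*15)**2) = 1/(1485 + 10*240**2) = 1/(1485 + 10*57600) = 1/(1485 + 576000) = 1/577485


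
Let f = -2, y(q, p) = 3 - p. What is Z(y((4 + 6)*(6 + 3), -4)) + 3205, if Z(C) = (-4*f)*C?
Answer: 3261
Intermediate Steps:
Z(C) = 8*C (Z(C) = (-4*(-2))*C = 8*C)
Z(y((4 + 6)*(6 + 3), -4)) + 3205 = 8*(3 - 1*(-4)) + 3205 = 8*(3 + 4) + 3205 = 8*7 + 3205 = 56 + 3205 = 3261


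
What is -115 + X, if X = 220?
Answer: 105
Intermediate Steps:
-115 + X = -115 + 220 = 105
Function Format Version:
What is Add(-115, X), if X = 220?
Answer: 105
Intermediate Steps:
Add(-115, X) = Add(-115, 220) = 105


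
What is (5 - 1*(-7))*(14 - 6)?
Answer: 96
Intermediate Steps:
(5 - 1*(-7))*(14 - 6) = (5 + 7)*8 = 12*8 = 96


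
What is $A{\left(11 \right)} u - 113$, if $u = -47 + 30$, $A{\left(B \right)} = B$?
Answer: $-300$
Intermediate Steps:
$u = -17$
$A{\left(11 \right)} u - 113 = 11 \left(-17\right) - 113 = -187 - 113 = -300$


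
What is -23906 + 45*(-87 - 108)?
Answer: -32681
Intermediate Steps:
-23906 + 45*(-87 - 108) = -23906 + 45*(-195) = -23906 - 8775 = -32681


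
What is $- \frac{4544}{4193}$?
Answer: $- \frac{4544}{4193} \approx -1.0837$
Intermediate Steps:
$- \frac{4544}{4193}$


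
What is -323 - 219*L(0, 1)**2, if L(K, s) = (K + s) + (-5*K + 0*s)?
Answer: -542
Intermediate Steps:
L(K, s) = s - 4*K (L(K, s) = (K + s) + (-5*K + 0) = (K + s) - 5*K = s - 4*K)
-323 - 219*L(0, 1)**2 = -323 - 219*(1 - 4*0)**2 = -323 - 219*(1 + 0)**2 = -323 - 219*1**2 = -323 - 219*1 = -323 - 219 = -542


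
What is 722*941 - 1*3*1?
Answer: 679399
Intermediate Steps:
722*941 - 1*3*1 = 679402 - 3*1 = 679402 - 3 = 679399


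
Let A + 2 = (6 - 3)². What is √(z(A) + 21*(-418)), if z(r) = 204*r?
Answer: 35*I*√6 ≈ 85.732*I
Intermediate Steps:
A = 7 (A = -2 + (6 - 3)² = -2 + 3² = -2 + 9 = 7)
√(z(A) + 21*(-418)) = √(204*7 + 21*(-418)) = √(1428 - 8778) = √(-7350) = 35*I*√6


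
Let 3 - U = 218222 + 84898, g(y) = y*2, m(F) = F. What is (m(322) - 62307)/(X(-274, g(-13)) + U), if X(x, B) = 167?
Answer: 12397/60590 ≈ 0.20460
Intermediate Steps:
g(y) = 2*y
U = -303117 (U = 3 - (218222 + 84898) = 3 - 1*303120 = 3 - 303120 = -303117)
(m(322) - 62307)/(X(-274, g(-13)) + U) = (322 - 62307)/(167 - 303117) = -61985/(-302950) = -61985*(-1/302950) = 12397/60590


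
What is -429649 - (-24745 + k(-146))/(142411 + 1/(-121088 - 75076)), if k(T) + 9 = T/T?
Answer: -12002631542740055/27935911403 ≈ -4.2965e+5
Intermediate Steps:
k(T) = -8 (k(T) = -9 + T/T = -9 + 1 = -8)
-429649 - (-24745 + k(-146))/(142411 + 1/(-121088 - 75076)) = -429649 - (-24745 - 8)/(142411 + 1/(-121088 - 75076)) = -429649 - (-24753)/(142411 + 1/(-196164)) = -429649 - (-24753)/(142411 - 1/196164) = -429649 - (-24753)/27935911403/196164 = -429649 - (-24753)*196164/27935911403 = -429649 - 1*(-4855647492/27935911403) = -429649 + 4855647492/27935911403 = -12002631542740055/27935911403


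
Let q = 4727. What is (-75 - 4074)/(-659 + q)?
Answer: -461/452 ≈ -1.0199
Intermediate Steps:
(-75 - 4074)/(-659 + q) = (-75 - 4074)/(-659 + 4727) = -4149/4068 = -4149*1/4068 = -461/452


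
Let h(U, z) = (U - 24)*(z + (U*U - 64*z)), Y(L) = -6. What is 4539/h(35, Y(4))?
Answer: 4539/17633 ≈ 0.25741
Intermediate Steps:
h(U, z) = (-24 + U)*(U² - 63*z) (h(U, z) = (-24 + U)*(z + (U² - 64*z)) = (-24 + U)*(U² - 63*z))
4539/h(35, Y(4)) = 4539/(35³ - 24*35² + 1512*(-6) - 63*35*(-6)) = 4539/(42875 - 24*1225 - 9072 + 13230) = 4539/(42875 - 29400 - 9072 + 13230) = 4539/17633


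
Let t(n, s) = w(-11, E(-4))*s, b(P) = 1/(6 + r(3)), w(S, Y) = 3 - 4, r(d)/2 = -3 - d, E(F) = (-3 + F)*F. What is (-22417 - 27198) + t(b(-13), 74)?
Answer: -49689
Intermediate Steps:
E(F) = F*(-3 + F)
r(d) = -6 - 2*d (r(d) = 2*(-3 - d) = -6 - 2*d)
w(S, Y) = -1
b(P) = -⅙ (b(P) = 1/(6 + (-6 - 2*3)) = 1/(6 + (-6 - 6)) = 1/(6 - 12) = 1/(-6) = -⅙)
t(n, s) = -s
(-22417 - 27198) + t(b(-13), 74) = (-22417 - 27198) - 1*74 = -49615 - 74 = -49689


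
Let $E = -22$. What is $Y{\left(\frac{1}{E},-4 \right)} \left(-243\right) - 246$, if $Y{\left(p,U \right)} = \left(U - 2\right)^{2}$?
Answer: $-8994$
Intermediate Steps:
$Y{\left(p,U \right)} = \left(-2 + U\right)^{2}$
$Y{\left(\frac{1}{E},-4 \right)} \left(-243\right) - 246 = \left(-2 - 4\right)^{2} \left(-243\right) - 246 = \left(-6\right)^{2} \left(-243\right) - 246 = 36 \left(-243\right) - 246 = -8748 - 246 = -8994$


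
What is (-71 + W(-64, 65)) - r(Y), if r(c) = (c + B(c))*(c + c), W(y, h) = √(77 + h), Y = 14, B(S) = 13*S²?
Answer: -71807 + √142 ≈ -71795.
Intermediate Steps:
r(c) = 2*c*(c + 13*c²) (r(c) = (c + 13*c²)*(c + c) = (c + 13*c²)*(2*c) = 2*c*(c + 13*c²))
(-71 + W(-64, 65)) - r(Y) = (-71 + √(77 + 65)) - 14²*(2 + 26*14) = (-71 + √142) - 196*(2 + 364) = (-71 + √142) - 196*366 = (-71 + √142) - 1*71736 = (-71 + √142) - 71736 = -71807 + √142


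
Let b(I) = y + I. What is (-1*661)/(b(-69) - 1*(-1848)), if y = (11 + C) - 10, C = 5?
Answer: -661/1785 ≈ -0.37031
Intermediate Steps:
y = 6 (y = (11 + 5) - 10 = 16 - 10 = 6)
b(I) = 6 + I
(-1*661)/(b(-69) - 1*(-1848)) = (-1*661)/((6 - 69) - 1*(-1848)) = -661/(-63 + 1848) = -661/1785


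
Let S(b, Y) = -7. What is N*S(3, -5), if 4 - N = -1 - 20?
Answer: -175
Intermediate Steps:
N = 25 (N = 4 - (-1 - 20) = 4 - 1*(-21) = 4 + 21 = 25)
N*S(3, -5) = 25*(-7) = -175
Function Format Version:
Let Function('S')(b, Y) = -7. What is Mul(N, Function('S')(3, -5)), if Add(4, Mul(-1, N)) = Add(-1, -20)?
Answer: -175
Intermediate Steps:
N = 25 (N = Add(4, Mul(-1, Add(-1, -20))) = Add(4, Mul(-1, -21)) = Add(4, 21) = 25)
Mul(N, Function('S')(3, -5)) = Mul(25, -7) = -175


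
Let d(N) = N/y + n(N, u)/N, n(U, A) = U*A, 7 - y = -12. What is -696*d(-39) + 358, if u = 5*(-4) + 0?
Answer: 298426/19 ≈ 15707.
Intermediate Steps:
y = 19 (y = 7 - 1*(-12) = 7 + 12 = 19)
u = -20 (u = -20 + 0 = -20)
n(U, A) = A*U
d(N) = -20 + N/19 (d(N) = N/19 + (-20*N)/N = N*(1/19) - 20 = N/19 - 20 = -20 + N/19)
-696*d(-39) + 358 = -696*(-20 + (1/19)*(-39)) + 358 = -696*(-20 - 39/19) + 358 = -696*(-419/19) + 358 = 291624/19 + 358 = 298426/19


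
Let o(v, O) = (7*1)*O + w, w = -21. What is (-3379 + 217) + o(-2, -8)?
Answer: -3239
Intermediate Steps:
o(v, O) = -21 + 7*O (o(v, O) = (7*1)*O - 21 = 7*O - 21 = -21 + 7*O)
(-3379 + 217) + o(-2, -8) = (-3379 + 217) + (-21 + 7*(-8)) = -3162 + (-21 - 56) = -3162 - 77 = -3239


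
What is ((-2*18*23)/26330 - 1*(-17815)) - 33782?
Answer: -210205969/13165 ≈ -15967.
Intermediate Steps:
((-2*18*23)/26330 - 1*(-17815)) - 33782 = (-36*23*(1/26330) + 17815) - 33782 = (-828*1/26330 + 17815) - 33782 = (-414/13165 + 17815) - 33782 = 234534061/13165 - 33782 = -210205969/13165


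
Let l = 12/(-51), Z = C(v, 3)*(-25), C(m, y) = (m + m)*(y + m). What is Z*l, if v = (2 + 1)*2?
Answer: 10800/17 ≈ 635.29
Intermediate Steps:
v = 6 (v = 3*2 = 6)
C(m, y) = 2*m*(m + y) (C(m, y) = (2*m)*(m + y) = 2*m*(m + y))
Z = -2700 (Z = (2*6*(6 + 3))*(-25) = (2*6*9)*(-25) = 108*(-25) = -2700)
l = -4/17 (l = 12*(-1/51) = -4/17 ≈ -0.23529)
Z*l = -2700*(-4/17) = 10800/17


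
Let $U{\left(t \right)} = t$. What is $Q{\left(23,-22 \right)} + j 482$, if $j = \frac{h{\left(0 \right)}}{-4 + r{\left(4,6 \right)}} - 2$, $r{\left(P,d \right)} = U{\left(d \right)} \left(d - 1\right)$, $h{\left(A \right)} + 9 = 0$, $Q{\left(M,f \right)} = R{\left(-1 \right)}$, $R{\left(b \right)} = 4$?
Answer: $- \frac{14649}{13} \approx -1126.8$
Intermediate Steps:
$Q{\left(M,f \right)} = 4$
$h{\left(A \right)} = -9$ ($h{\left(A \right)} = -9 + 0 = -9$)
$r{\left(P,d \right)} = d \left(-1 + d\right)$ ($r{\left(P,d \right)} = d \left(d - 1\right) = d \left(-1 + d\right)$)
$j = - \frac{61}{26}$ ($j = - \frac{9}{-4 + 6 \left(-1 + 6\right)} - 2 = - \frac{9}{-4 + 6 \cdot 5} - 2 = - \frac{9}{-4 + 30} - 2 = - \frac{9}{26} - 2 = - \frac{61}{26} \approx -2.3462$)
$Q{\left(23,-22 \right)} + j 482 = 4 - \frac{14701}{13} = - \frac{14649}{13}$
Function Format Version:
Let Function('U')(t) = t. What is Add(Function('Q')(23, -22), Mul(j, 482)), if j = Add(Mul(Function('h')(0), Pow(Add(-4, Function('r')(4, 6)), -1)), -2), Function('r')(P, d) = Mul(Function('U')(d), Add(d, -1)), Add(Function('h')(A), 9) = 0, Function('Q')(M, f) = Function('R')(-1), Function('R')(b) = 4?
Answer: Rational(-14649, 13) ≈ -1126.8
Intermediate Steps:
Function('Q')(M, f) = 4
Function('h')(A) = -9 (Function('h')(A) = Add(-9, 0) = -9)
Function('r')(P, d) = Mul(d, Add(-1, d)) (Function('r')(P, d) = Mul(d, Add(d, -1)) = Mul(d, Add(-1, d)))
j = Rational(-61, 26) (j = Add(Mul(-9, Pow(Add(-4, Mul(6, Add(-1, 6))), -1)), -2) = Add(Mul(-9, Pow(Add(-4, Mul(6, 5)), -1)), -2) = Add(Mul(-9, Pow(Add(-4, 30), -1)), -2) = Add(Mul(-9, Pow(26, -1)), -2) = Add(Mul(-9, Rational(1, 26)), -2) = Add(Rational(-9, 26), -2) = Rational(-61, 26) ≈ -2.3462)
Add(Function('Q')(23, -22), Mul(j, 482)) = Add(4, Mul(Rational(-61, 26), 482)) = Add(4, Rational(-14701, 13)) = Rational(-14649, 13)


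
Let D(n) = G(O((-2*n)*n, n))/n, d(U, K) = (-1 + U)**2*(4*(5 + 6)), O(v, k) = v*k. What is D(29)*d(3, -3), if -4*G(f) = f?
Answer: 74008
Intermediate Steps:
O(v, k) = k*v
G(f) = -f/4
d(U, K) = 44*(-1 + U)**2 (d(U, K) = (-1 + U)**2*(4*11) = (-1 + U)**2*44 = 44*(-1 + U)**2)
D(n) = n**2/2 (D(n) = (-n*(-2*n)*n/4)/n = (-n*(-2*n**2)/4)/n = (-(-1)*n**3/2)/n = (n**3/2)/n = n**2/2)
D(29)*d(3, -3) = ((1/2)*29**2)*(44*(-1 + 3)**2) = ((1/2)*841)*(44*2**2) = 841*(44*4)/2 = (841/2)*176 = 74008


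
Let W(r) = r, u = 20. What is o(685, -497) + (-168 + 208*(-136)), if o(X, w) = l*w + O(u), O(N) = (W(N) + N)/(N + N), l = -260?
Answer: 100765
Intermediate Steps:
O(N) = 1 (O(N) = (N + N)/(N + N) = (2*N)/((2*N)) = (2*N)*(1/(2*N)) = 1)
o(X, w) = 1 - 260*w (o(X, w) = -260*w + 1 = 1 - 260*w)
o(685, -497) + (-168 + 208*(-136)) = (1 - 260*(-497)) + (-168 + 208*(-136)) = (1 + 129220) + (-168 - 28288) = 129221 - 28456 = 100765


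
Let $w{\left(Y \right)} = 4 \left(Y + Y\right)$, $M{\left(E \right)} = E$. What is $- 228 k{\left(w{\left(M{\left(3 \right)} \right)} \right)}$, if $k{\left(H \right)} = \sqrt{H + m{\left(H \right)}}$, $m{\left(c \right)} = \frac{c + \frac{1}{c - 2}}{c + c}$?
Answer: $- \frac{19 \sqrt{1707618}}{22} \approx -1128.6$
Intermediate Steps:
$m{\left(c \right)} = \frac{c + \frac{1}{-2 + c}}{2 c}$
$w{\left(Y \right)} = 8 Y$ ($w{\left(Y \right)} = 4 \cdot 2 Y = 8 Y$)
$k{\left(H \right)} = \sqrt{H + \frac{1 + H^{2} - 2 H}{2 H \left(-2 + H\right)}}$
$- 228 k{\left(w{\left(M{\left(3 \right)} \right)} \right)} = - 228 \frac{\sqrt{- \frac{4}{-2 + 8 \cdot 3} + 4 \cdot 8 \cdot 3 + \frac{2 \cdot 8 \cdot 3}{-2 + 8 \cdot 3} + \frac{2}{8 \cdot 3 \left(-2 + 8 \cdot 3\right)}}}{2} = - 228 \frac{\sqrt{- \frac{4}{-2 + 24} + 4 \cdot 24 + 2 \cdot 24 \frac{1}{-2 + 24} + \frac{2}{24 \left(-2 + 24\right)}}}{2} = - 228 \frac{\sqrt{- \frac{4}{22} + 96 + 2 \cdot 24 \cdot \frac{1}{22} + 2 \cdot \frac{1}{24} \cdot \frac{1}{22}}}{2} = - 228 \frac{\sqrt{\left(-4\right) \frac{1}{22} + 96 + 2 \cdot 24 \cdot \frac{1}{22} + 2 \cdot \frac{1}{24} \cdot \frac{1}{22}}}{2} = - 228 \frac{\sqrt{- \frac{2}{11} + 96 + \frac{24}{11} + \frac{1}{264}}}{2} = - 228 \frac{\sqrt{\frac{25873}{264}}}{2} = - 228 \frac{\frac{1}{132} \sqrt{1707618}}{2} = - 228 \frac{\sqrt{1707618}}{264} = - \frac{19 \sqrt{1707618}}{22}$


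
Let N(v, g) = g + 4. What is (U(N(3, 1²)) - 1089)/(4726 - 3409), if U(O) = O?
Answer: -1084/1317 ≈ -0.82308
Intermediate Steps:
N(v, g) = 4 + g
(U(N(3, 1²)) - 1089)/(4726 - 3409) = ((4 + 1²) - 1089)/(4726 - 3409) = ((4 + 1) - 1089)/1317 = (5 - 1089)*(1/1317) = -1084*1/1317 = -1084/1317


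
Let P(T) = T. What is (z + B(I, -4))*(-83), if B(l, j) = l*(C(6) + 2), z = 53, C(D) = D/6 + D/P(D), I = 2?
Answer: -5063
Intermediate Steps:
C(D) = 1 + D/6 (C(D) = D/6 + D/D = D*(⅙) + 1 = D/6 + 1 = 1 + D/6)
B(l, j) = 4*l (B(l, j) = l*((1 + (⅙)*6) + 2) = l*((1 + 1) + 2) = l*(2 + 2) = l*4 = 4*l)
(z + B(I, -4))*(-83) = (53 + 4*2)*(-83) = (53 + 8)*(-83) = 61*(-83) = -5063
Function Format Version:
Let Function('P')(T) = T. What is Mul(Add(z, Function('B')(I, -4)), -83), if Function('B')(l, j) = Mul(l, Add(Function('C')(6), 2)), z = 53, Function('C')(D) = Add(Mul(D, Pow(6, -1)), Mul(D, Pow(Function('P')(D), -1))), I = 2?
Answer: -5063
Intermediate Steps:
Function('C')(D) = Add(1, Mul(Rational(1, 6), D)) (Function('C')(D) = Add(Mul(D, Pow(6, -1)), Mul(D, Pow(D, -1))) = Add(Mul(D, Rational(1, 6)), 1) = Add(Mul(Rational(1, 6), D), 1) = Add(1, Mul(Rational(1, 6), D)))
Function('B')(l, j) = Mul(4, l) (Function('B')(l, j) = Mul(l, Add(Add(1, Mul(Rational(1, 6), 6)), 2)) = Mul(l, Add(Add(1, 1), 2)) = Mul(l, Add(2, 2)) = Mul(l, 4) = Mul(4, l))
Mul(Add(z, Function('B')(I, -4)), -83) = Mul(Add(53, Mul(4, 2)), -83) = Mul(Add(53, 8), -83) = Mul(61, -83) = -5063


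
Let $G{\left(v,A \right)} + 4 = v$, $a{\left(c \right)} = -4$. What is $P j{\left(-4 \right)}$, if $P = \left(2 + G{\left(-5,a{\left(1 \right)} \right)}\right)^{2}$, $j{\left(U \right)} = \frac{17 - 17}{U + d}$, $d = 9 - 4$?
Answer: $0$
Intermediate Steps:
$d = 5$ ($d = 9 - 4 = 5$)
$G{\left(v,A \right)} = -4 + v$
$j{\left(U \right)} = 0$ ($j{\left(U \right)} = \frac{17 - 17}{U + 5} = \frac{0}{5 + U} = 0$)
$P = 49$ ($P = \left(2 - 9\right)^{2} = \left(-7\right)^{2} = 49$)
$P j{\left(-4 \right)} = 49 \cdot 0 = 0$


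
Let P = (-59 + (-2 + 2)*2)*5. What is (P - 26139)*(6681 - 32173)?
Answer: 673855528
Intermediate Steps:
P = -295 (P = (-59 + 0*2)*5 = (-59 + 0)*5 = -59*5 = -295)
(P - 26139)*(6681 - 32173) = (-295 - 26139)*(6681 - 32173) = -26434*(-25492) = 673855528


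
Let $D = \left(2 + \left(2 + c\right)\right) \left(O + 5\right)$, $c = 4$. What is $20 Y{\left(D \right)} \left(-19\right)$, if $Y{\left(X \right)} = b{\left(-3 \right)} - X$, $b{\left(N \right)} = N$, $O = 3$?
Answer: $25460$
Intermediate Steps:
$D = 64$ ($D = \left(2 + \left(2 + 4\right)\right) \left(3 + 5\right) = \left(2 + 6\right) 8 = 8 \cdot 8 = 64$)
$Y{\left(X \right)} = -3 - X$
$20 Y{\left(D \right)} \left(-19\right) = 20 \left(-3 - 64\right) \left(-19\right) = 20 \left(-67\right) \left(-19\right) = \left(-1340\right) \left(-19\right) = 25460$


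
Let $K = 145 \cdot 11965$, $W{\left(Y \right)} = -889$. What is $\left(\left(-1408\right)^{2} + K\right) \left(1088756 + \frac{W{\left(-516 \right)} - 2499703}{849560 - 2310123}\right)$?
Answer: $\frac{454722240479099660}{112351} \approx 4.0473 \cdot 10^{12}$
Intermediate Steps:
$K = 1734925$
$\left(\left(-1408\right)^{2} + K\right) \left(1088756 + \frac{W{\left(-516 \right)} - 2499703}{849560 - 2310123}\right) = \left(\left(-1408\right)^{2} + 1734925\right) \left(1088756 + \frac{-889 - 2499703}{849560 - 2310123}\right) = \left(1982464 + 1734925\right) \left(1088756 - \frac{2500592}{-1460563}\right) = 3717389 \left(1088756 - - \frac{2500592}{1460563}\right) = 3717389 \left(1088756 + \frac{2500592}{1460563}\right) = 3717389 \cdot \frac{1590199230220}{1460563} = \frac{454722240479099660}{112351}$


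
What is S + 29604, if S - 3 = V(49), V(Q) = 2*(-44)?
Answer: 29519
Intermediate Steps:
V(Q) = -88
S = -85 (S = 3 - 88 = -85)
S + 29604 = -85 + 29604 = 29519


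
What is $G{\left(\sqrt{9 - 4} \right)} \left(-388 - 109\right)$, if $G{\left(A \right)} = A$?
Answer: $- 497 \sqrt{5} \approx -1111.3$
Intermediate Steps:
$G{\left(\sqrt{9 - 4} \right)} \left(-388 - 109\right) = \sqrt{9 - 4} \left(-388 - 109\right) = \sqrt{5} \left(-497\right) = - 497 \sqrt{5}$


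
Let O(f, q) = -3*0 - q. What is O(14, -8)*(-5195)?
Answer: -41560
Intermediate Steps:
O(f, q) = -q (O(f, q) = 0 - q = -q)
O(14, -8)*(-5195) = -1*(-8)*(-5195) = 8*(-5195) = -41560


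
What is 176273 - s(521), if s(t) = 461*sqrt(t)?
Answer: 176273 - 461*sqrt(521) ≈ 1.6575e+5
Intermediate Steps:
176273 - s(521) = 176273 - 461*sqrt(521)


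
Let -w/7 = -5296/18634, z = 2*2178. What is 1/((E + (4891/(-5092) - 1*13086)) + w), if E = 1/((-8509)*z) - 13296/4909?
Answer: -9507048766281/124425207618074984 ≈ -7.6408e-5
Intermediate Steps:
z = 4356
w = 2648/1331 (w = -(-37072)/18634 = -7*(-2648/9317) = 2648/1331 ≈ 1.9895)
E = -492818957293/181953086436 (E = 1/(-8509*4356) - 13296/4909 = -1/8509*1/4356 - 13296*1/4909 = -1/37065204 - 13296/4909 = -492818957293/181953086436 ≈ -2.7085)
1/((E + (4891/(-5092) - 1*13086)) + w) = 1/((-492818957293/181953086436 + (4891/(-5092) - 1*13086)) + 2648/1331) = 1/((-492818957293/181953086436 + (4891*(-1/5092) - 13086)) + 2648/1331) = 1/((-492818957293/181953086436 + (-73/76 - 13086)) + 2648/1331) = 1/((-492818957293/181953086436 - 994609/76) + 2648/1331) = 1/(-11313101974236112/864277160571 + 2648/1331) = 1/(-124425207618074984/9507048766281) = -9507048766281/124425207618074984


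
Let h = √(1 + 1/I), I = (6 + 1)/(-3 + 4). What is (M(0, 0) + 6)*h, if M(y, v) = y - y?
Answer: 12*√14/7 ≈ 6.4143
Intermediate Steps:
M(y, v) = 0
I = 7 (I = 7/1 = 7*1 = 7)
h = 2*√14/7 (h = √(1 + 1/7) = √(1 + ⅐) = √(8/7) = 2*√14/7 ≈ 1.0690)
(M(0, 0) + 6)*h = (0 + 6)*(2*√14/7) = 6*(2*√14/7) = 12*√14/7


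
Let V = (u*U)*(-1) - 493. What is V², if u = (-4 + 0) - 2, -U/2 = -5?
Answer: 187489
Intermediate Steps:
U = 10 (U = -2*(-5) = 10)
u = -6 (u = -4 - 2 = -6)
V = -433 (V = -6*10*(-1) - 493 = -60*(-1) - 493 = 60 - 493 = -433)
V² = (-433)² = 187489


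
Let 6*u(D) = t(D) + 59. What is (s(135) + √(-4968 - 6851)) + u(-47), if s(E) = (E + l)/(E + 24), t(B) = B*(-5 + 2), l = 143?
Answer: 5578/159 + I*√11819 ≈ 35.082 + 108.72*I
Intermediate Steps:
t(B) = -3*B (t(B) = B*(-3) = -3*B)
s(E) = (143 + E)/(24 + E) (s(E) = (E + 143)/(E + 24) = (143 + E)/(24 + E))
u(D) = 59/6 - D/2 (u(D) = (-3*D + 59)/6 = (59 - 3*D)/6 = 59/6 - D/2)
(s(135) + √(-4968 - 6851)) + u(-47) = ((143 + 135)/(24 + 135) + √(-4968 - 6851)) + (59/6 - ½*(-47)) = (278/159 + √(-11819)) + (59/6 + 47/2) = ((1/159)*278 + I*√11819) + 100/3 = (278/159 + I*√11819) + 100/3 = 5578/159 + I*√11819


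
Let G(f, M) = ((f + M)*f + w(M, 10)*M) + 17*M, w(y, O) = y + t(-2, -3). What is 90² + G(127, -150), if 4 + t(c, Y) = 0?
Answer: 25729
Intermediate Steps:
t(c, Y) = -4 (t(c, Y) = -4 + 0 = -4)
w(y, O) = -4 + y (w(y, O) = y - 4 = -4 + y)
G(f, M) = 17*M + M*(-4 + M) + f*(M + f) (G(f, M) = ((f + M)*f + (-4 + M)*M) + 17*M = ((M + f)*f + M*(-4 + M)) + 17*M = (f*(M + f) + M*(-4 + M)) + 17*M = (M*(-4 + M) + f*(M + f)) + 17*M = 17*M + M*(-4 + M) + f*(M + f))
90² + G(127, -150) = 90² + ((-150)² + 127² + 13*(-150) - 150*127) = 8100 + (22500 + 16129 - 1950 - 19050) = 8100 + 17629 = 25729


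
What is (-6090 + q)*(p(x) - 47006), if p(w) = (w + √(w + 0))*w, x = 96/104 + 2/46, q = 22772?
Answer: -70102766681570/89401 + 81958666*√299/89401 ≈ -7.8412e+8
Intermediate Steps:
x = 289/299 (x = 96*(1/104) + 2*(1/46) = 12/13 + 1/23 = 289/299 ≈ 0.96656)
p(w) = w*(w + √w) (p(w) = (w + √w)*w = w*(w + √w))
(-6090 + q)*(p(x) - 47006) = (-6090 + 22772)*(((289/299)² + (289/299)^(3/2)) - 47006) = 16682*((83521/89401 + 4913*√299/89401) - 47006) = 16682*(-4202299885/89401 + 4913*√299/89401) = -70102766681570/89401 + 81958666*√299/89401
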